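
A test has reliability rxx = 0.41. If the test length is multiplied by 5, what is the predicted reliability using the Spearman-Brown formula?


r_new = (n * rxx) / (1 + (n-1) * rxx)
r_new = (5 * 0.41) / (1 + 4 * 0.41)
r_new = 2.05 / 2.64
r_new = 0.7765

0.7765


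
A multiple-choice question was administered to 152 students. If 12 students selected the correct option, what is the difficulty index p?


Item difficulty p = number correct / total examinees
p = 12 / 152
p = 0.0789

0.0789


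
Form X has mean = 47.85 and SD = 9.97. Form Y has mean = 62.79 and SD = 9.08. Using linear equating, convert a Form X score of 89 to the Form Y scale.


slope = SD_Y / SD_X = 9.08 / 9.97 ~ 0.9107
intercept = mean_Y - slope * mean_X = 62.79 - (9.08 / 9.97) * 47.85 ~ 19.2115
Y = slope * X + intercept. To avoid rounding drift from the rounded slope/intercept, evaluate the equivalent form Y = mean_Y + SD_Y * (X - mean_X) / SD_X at full precision:
Y = 62.79 + 9.08 * (89 - 47.85) / 9.97
Y = 62.79 + 9.08 * 41.15 / 9.97
Y = 62.79 + 373.642 / 9.97
Y = 62.79 + 37.4766
Y = 100.2666

100.2666


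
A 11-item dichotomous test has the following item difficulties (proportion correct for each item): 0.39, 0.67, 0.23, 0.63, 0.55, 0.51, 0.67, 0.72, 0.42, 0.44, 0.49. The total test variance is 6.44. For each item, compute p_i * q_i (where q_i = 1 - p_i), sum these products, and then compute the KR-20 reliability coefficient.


For each item, compute p_i * q_i:
  Item 1: 0.39 * 0.61 = 0.2379
  Item 2: 0.67 * 0.33 = 0.2211
  Item 3: 0.23 * 0.77 = 0.1771
  Item 4: 0.63 * 0.37 = 0.2331
  Item 5: 0.55 * 0.45 = 0.2475
  Item 6: 0.51 * 0.49 = 0.2499
  Item 7: 0.67 * 0.33 = 0.2211
  Item 8: 0.72 * 0.28 = 0.2016
  Item 9: 0.42 * 0.58 = 0.2436
  Item 10: 0.44 * 0.56 = 0.2464
  Item 11: 0.49 * 0.51 = 0.2499
Sum(p_i * q_i) = 0.2379 + 0.2211 + 0.1771 + 0.2331 + 0.2475 + 0.2499 + 0.2211 + 0.2016 + 0.2436 + 0.2464 + 0.2499 = 2.5292
KR-20 = (k/(k-1)) * (1 - Sum(p_i*q_i) / Var_total)
= (11/10) * (1 - 2.5292/6.44)
= 1.1 * 0.6073
KR-20 = 0.668

0.668


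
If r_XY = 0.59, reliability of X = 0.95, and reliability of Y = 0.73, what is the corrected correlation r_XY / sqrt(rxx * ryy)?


r_corrected = rxy / sqrt(rxx * ryy)
= 0.59 / sqrt(0.95 * 0.73)
= 0.59 / sqrt(0.6935)
= 0.59 / 0.832766
r_corrected = 0.7085

0.7085


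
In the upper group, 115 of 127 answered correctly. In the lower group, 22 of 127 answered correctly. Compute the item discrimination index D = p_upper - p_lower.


p_upper = 115/127 = 0.9055
p_lower = 22/127 = 0.1732
D = 0.9055 - 0.1732 = 0.7323

0.7323


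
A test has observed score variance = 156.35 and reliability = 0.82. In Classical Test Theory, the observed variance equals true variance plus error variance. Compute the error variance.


var_true = rxx * var_obs = 0.82 * 156.35 = 128.207
var_error = var_obs - var_true
var_error = 156.35 - 128.207
var_error = 28.143

28.143


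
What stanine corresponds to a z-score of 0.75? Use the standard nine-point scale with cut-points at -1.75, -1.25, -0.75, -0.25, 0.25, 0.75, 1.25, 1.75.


Stanine boundaries: [-1.75, -1.25, -0.75, -0.25, 0.25, 0.75, 1.25, 1.75]
z = 0.75
Check each boundary:
  z >= -1.75 -> could be stanine 2
  z >= -1.25 -> could be stanine 3
  z >= -0.75 -> could be stanine 4
  z >= -0.25 -> could be stanine 5
  z >= 0.25 -> could be stanine 6
  z >= 0.75 -> could be stanine 7
  z < 1.25
  z < 1.75
Highest qualifying boundary gives stanine = 7

7


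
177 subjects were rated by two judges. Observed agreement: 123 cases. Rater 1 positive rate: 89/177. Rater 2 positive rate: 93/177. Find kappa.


P_o = 123/177 = 0.694915
P_e = (89*93 + 88*84) / 31329 = 0.500144
kappa = (P_o - P_e) / (1 - P_e)
kappa = (0.694915 - 0.500144) / (1 - 0.500144)
kappa = 0.3897

0.3897


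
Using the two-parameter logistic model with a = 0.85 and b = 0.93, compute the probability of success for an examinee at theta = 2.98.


a*(theta - b) = 0.85 * (2.98 - 0.93) = 1.7425
exp(-1.7425) = 0.1751
P = 1 / (1 + 0.1751)
P = 0.851

0.851


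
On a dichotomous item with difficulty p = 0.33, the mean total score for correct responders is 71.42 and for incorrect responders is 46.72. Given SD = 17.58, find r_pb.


q = 1 - p = 0.67
rpb = ((M1 - M0) / SD) * sqrt(p * q)
rpb = ((71.42 - 46.72) / 17.58) * sqrt(0.33 * 0.67)
rpb = 0.6607

0.6607


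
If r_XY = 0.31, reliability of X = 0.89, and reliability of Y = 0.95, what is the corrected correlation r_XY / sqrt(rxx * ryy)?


r_corrected = rxy / sqrt(rxx * ryy)
= 0.31 / sqrt(0.89 * 0.95)
= 0.31 / sqrt(0.8455)
= 0.31 / 0.919511
r_corrected = 0.3371

0.3371


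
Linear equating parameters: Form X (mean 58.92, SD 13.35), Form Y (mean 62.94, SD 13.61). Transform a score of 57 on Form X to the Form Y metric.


slope = SD_Y / SD_X = 13.61 / 13.35 ~ 1.0195
intercept = mean_Y - slope * mean_X = 62.94 - (13.61 / 13.35) * 58.92 ~ 2.8725
Y = slope * X + intercept. To avoid rounding drift from the rounded slope/intercept, evaluate the equivalent form Y = mean_Y + SD_Y * (X - mean_X) / SD_X at full precision:
Y = 62.94 + 13.61 * (57 - 58.92) / 13.35
Y = 62.94 - 13.61 * 1.92 / 13.35
Y = 62.94 - 26.1312 / 13.35
Y = 62.94 - 1.9574
Y = 60.9826

60.9826


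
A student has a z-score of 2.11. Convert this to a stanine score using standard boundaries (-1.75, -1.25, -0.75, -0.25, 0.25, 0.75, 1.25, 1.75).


Stanine boundaries: [-1.75, -1.25, -0.75, -0.25, 0.25, 0.75, 1.25, 1.75]
z = 2.11
Check each boundary:
  z >= -1.75 -> could be stanine 2
  z >= -1.25 -> could be stanine 3
  z >= -0.75 -> could be stanine 4
  z >= -0.25 -> could be stanine 5
  z >= 0.25 -> could be stanine 6
  z >= 0.75 -> could be stanine 7
  z >= 1.25 -> could be stanine 8
  z >= 1.75 -> could be stanine 9
Highest qualifying boundary gives stanine = 9

9


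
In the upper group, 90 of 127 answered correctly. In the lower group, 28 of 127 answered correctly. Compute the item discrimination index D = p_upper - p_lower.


p_upper = 90/127 = 0.7087
p_lower = 28/127 = 0.2205
D = 0.7087 - 0.2205 = 0.4882

0.4882


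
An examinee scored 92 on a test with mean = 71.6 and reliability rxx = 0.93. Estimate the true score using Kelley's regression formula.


T_est = rxx * X + (1 - rxx) * mean
T_est = 0.93 * 92 + 0.07 * 71.6
T_est = 85.56 + 5.012
T_est = 90.572

90.572


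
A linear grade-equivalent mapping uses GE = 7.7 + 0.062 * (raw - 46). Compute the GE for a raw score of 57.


raw - median = 57 - 46 = 11
slope * diff = 0.062 * 11 = 0.682
GE = 7.7 + 0.682
GE = 8.382

8.382


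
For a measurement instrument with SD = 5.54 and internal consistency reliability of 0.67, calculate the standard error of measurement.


SEM = SD * sqrt(1 - rxx)
SEM = 5.54 * sqrt(1 - 0.67)
SEM = 5.54 * sqrt(0.33) = 5.54 * 0.574456
SEM = 3.1825

3.1825


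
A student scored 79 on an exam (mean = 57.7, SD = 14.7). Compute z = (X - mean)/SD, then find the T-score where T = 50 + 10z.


z = (X - mean) / SD = (79 - 57.7) / 14.7
z = 21.3 / 14.7
z = 1.449
T-score = T = 50 + 10z
Carry z at full precision (z = 21.3 / 14.7) into the conversion:
T-score = 50 + 10 * (21.3 / 14.7) = 50 + 213 / 14.7
T-score = 50 + 14.4898
T-score = 64.4898

64.4898


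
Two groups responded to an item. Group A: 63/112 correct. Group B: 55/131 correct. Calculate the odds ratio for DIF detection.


Odds_A = 63/49 = 1.2857
Odds_B = 55/76 = 0.7237
OR = Odds_A / Odds_B = 1.2857 / 0.7237
Exactly, OR = (63 * 76) / (49 * 55) = 4788 / 2695
OR = 1.7766

1.7766


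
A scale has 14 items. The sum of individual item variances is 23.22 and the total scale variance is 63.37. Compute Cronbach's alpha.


alpha = (k/(k-1)) * (1 - sum(si^2)/s_total^2)
= (14/13) * (1 - 23.22/63.37)
alpha = 0.6823

0.6823


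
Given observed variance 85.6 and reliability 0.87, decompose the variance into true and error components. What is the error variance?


var_true = rxx * var_obs = 0.87 * 85.6 = 74.472
var_error = var_obs - var_true
var_error = 85.6 - 74.472
var_error = 11.128

11.128


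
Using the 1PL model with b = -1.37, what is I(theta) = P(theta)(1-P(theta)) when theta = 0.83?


P = 1/(1+exp(-(0.83--1.37))) = 0.9002
I = P*(1-P) = 0.9002 * 0.0998
I = 0.0898

0.0898


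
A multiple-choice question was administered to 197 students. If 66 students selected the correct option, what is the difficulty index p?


Item difficulty p = number correct / total examinees
p = 66 / 197
p = 0.335

0.335


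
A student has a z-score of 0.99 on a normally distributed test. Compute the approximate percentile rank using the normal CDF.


CDF(z) = 0.5 * (1 + erf(z/sqrt(2)))
erf(0.7) = 0.6778
CDF = 0.8389
Percentile rank = 0.8389 * 100 = 83.89

83.89


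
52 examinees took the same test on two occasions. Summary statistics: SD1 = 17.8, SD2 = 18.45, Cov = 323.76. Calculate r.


r = cov(X,Y) / (SD_X * SD_Y)
r = 323.76 / (17.8 * 18.45)
r = 323.76 / 328.41
r = 0.9858

0.9858


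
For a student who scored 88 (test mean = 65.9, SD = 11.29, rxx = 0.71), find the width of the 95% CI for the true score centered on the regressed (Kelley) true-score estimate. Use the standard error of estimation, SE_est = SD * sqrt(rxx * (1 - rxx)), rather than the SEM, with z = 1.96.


True score estimate = 0.71*88 + 0.29*65.9 = 81.591
SE_est = SD * sqrt(rxx * (1 - rxx)) = 11.29 * sqrt(0.71 * 0.29) = 11.29 * sqrt(0.2059) = 5.122974
CI = T_est +/- z * SE_est, so width = 2 * z * SE_est = 2 * 1.96 * 5.122974
Width = 20.0821

20.0821


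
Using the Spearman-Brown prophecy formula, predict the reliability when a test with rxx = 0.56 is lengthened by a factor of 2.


r_new = (n * rxx) / (1 + (n-1) * rxx)
r_new = (2 * 0.56) / (1 + 1 * 0.56)
r_new = 1.12 / 1.56
r_new = 0.7179

0.7179


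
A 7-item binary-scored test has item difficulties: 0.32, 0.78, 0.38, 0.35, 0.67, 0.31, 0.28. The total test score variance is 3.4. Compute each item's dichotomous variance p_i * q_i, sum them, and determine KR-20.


For each item, compute p_i * q_i:
  Item 1: 0.32 * 0.68 = 0.2176
  Item 2: 0.78 * 0.22 = 0.1716
  Item 3: 0.38 * 0.62 = 0.2356
  Item 4: 0.35 * 0.65 = 0.2275
  Item 5: 0.67 * 0.33 = 0.2211
  Item 6: 0.31 * 0.69 = 0.2139
  Item 7: 0.28 * 0.72 = 0.2016
Sum(p_i * q_i) = 0.2176 + 0.1716 + 0.2356 + 0.2275 + 0.2211 + 0.2139 + 0.2016 = 1.4889
KR-20 = (k/(k-1)) * (1 - Sum(p_i*q_i) / Var_total)
= (7/6) * (1 - 1.4889/3.4)
= 1.1667 * 0.5621
KR-20 = 0.6558

0.6558


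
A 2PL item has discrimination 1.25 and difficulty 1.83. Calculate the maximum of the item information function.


For 2PL, max info at theta = b = 1.83
I_max = a^2 / 4 = 1.25^2 / 4
= 1.5625 / 4
I_max = 0.3906

0.3906


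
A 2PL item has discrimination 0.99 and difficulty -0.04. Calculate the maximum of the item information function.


For 2PL, max info at theta = b = -0.04
I_max = a^2 / 4 = 0.99^2 / 4
= 0.9801 / 4
I_max = 0.245

0.245


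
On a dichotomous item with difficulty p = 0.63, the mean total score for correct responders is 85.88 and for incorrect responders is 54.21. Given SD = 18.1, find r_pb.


q = 1 - p = 0.37
rpb = ((M1 - M0) / SD) * sqrt(p * q)
rpb = ((85.88 - 54.21) / 18.1) * sqrt(0.63 * 0.37)
rpb = 0.8448

0.8448


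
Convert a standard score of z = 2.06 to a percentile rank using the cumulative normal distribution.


CDF(z) = 0.5 * (1 + erf(z/sqrt(2)))
erf(1.4566) = 0.9606
CDF = 0.9803
Percentile rank = 0.9803 * 100 = 98.03

98.03


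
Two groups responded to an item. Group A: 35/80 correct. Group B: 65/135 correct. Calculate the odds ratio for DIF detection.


Odds_A = 35/45 = 0.7778
Odds_B = 65/70 = 0.9286
OR = Odds_A / Odds_B = 0.7778 / 0.9286
Exactly, OR = (35 * 70) / (45 * 65) = 2450 / 2925
OR = 0.8376

0.8376


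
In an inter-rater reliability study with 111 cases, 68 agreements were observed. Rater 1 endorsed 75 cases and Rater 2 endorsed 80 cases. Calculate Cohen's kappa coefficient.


P_o = 68/111 = 0.612613
P_e = (75*80 + 36*31) / 12321 = 0.577551
kappa = (P_o - P_e) / (1 - P_e)
kappa = (0.612613 - 0.577551) / (1 - 0.577551)
kappa = 0.083

0.083


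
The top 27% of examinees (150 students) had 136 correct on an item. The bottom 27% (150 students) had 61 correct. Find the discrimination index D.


p_upper = 136/150 = 0.9067
p_lower = 61/150 = 0.4067
D = 0.9067 - 0.4067 = 0.5

0.5


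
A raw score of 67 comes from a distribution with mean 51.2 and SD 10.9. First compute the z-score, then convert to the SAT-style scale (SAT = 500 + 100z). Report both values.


z = (X - mean) / SD = (67 - 51.2) / 10.9
z = 15.8 / 10.9
z = 1.4495
SAT-scale = SAT = 500 + 100z
Carry z at full precision (z = 15.8 / 10.9) into the conversion:
SAT-scale = 500 + 100 * (15.8 / 10.9) = 500 + 1580 / 10.9
SAT-scale = 500 + 144.9541
SAT-scale = 644.9541

644.9541


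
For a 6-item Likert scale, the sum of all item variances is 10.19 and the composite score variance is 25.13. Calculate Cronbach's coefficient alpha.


alpha = (k/(k-1)) * (1 - sum(si^2)/s_total^2)
= (6/5) * (1 - 10.19/25.13)
alpha = 0.7134

0.7134


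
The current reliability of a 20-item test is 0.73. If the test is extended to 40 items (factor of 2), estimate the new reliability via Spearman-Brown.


r_new = (n * rxx) / (1 + (n-1) * rxx)
r_new = (2 * 0.73) / (1 + 1 * 0.73)
r_new = 1.46 / 1.73
r_new = 0.8439

0.8439


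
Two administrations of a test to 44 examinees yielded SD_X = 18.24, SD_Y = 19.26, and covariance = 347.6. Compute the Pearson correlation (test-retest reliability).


r = cov(X,Y) / (SD_X * SD_Y)
r = 347.6 / (18.24 * 19.26)
r = 347.6 / 351.3024
r = 0.9895

0.9895


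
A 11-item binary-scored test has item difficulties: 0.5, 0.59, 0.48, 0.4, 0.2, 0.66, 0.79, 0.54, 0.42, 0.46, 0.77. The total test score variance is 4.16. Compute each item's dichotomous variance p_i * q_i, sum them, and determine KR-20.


For each item, compute p_i * q_i:
  Item 1: 0.5 * 0.5 = 0.25
  Item 2: 0.59 * 0.41 = 0.2419
  Item 3: 0.48 * 0.52 = 0.2496
  Item 4: 0.4 * 0.6 = 0.24
  Item 5: 0.2 * 0.8 = 0.16
  Item 6: 0.66 * 0.34 = 0.2244
  Item 7: 0.79 * 0.21 = 0.1659
  Item 8: 0.54 * 0.46 = 0.2484
  Item 9: 0.42 * 0.58 = 0.2436
  Item 10: 0.46 * 0.54 = 0.2484
  Item 11: 0.77 * 0.23 = 0.1771
Sum(p_i * q_i) = 0.25 + 0.2419 + 0.2496 + 0.24 + 0.16 + 0.2244 + 0.1659 + 0.2484 + 0.2436 + 0.2484 + 0.1771 = 2.4493
KR-20 = (k/(k-1)) * (1 - Sum(p_i*q_i) / Var_total)
= (11/10) * (1 - 2.4493/4.16)
= 1.1 * 0.4112
KR-20 = 0.4523

0.4523


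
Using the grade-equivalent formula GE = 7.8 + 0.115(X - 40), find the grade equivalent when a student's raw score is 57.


raw - median = 57 - 40 = 17
slope * diff = 0.115 * 17 = 1.955
GE = 7.8 + 1.955
GE = 9.755

9.755


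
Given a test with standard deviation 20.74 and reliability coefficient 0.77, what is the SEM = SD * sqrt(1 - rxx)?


SEM = SD * sqrt(1 - rxx)
SEM = 20.74 * sqrt(1 - 0.77)
SEM = 20.74 * sqrt(0.23) = 20.74 * 0.479583
SEM = 9.9466

9.9466


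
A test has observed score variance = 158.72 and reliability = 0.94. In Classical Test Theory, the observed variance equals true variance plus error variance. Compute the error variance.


var_true = rxx * var_obs = 0.94 * 158.72 = 149.1968
var_error = var_obs - var_true
var_error = 158.72 - 149.1968
var_error = 9.5232

9.5232


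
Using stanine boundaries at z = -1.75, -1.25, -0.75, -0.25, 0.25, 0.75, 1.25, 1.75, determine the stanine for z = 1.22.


Stanine boundaries: [-1.75, -1.25, -0.75, -0.25, 0.25, 0.75, 1.25, 1.75]
z = 1.22
Check each boundary:
  z >= -1.75 -> could be stanine 2
  z >= -1.25 -> could be stanine 3
  z >= -0.75 -> could be stanine 4
  z >= -0.25 -> could be stanine 5
  z >= 0.25 -> could be stanine 6
  z >= 0.75 -> could be stanine 7
  z < 1.25
  z < 1.75
Highest qualifying boundary gives stanine = 7

7


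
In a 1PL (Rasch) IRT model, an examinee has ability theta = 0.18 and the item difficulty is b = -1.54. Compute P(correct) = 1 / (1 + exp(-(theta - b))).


theta - b = 0.18 - -1.54 = 1.72
exp(-(theta - b)) = exp(-1.72) = 0.1791
P = 1 / (1 + 0.1791)
P = 0.8481

0.8481


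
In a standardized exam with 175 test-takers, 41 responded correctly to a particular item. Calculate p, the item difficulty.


Item difficulty p = number correct / total examinees
p = 41 / 175
p = 0.2343

0.2343


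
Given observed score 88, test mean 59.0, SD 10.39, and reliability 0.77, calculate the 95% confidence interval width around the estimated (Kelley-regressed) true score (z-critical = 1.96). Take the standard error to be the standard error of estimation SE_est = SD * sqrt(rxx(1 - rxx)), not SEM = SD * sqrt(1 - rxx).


True score estimate = 0.77*88 + 0.23*59.0 = 81.33
SE_est = SD * sqrt(rxx * (1 - rxx)) = 10.39 * sqrt(0.77 * 0.23) = 10.39 * sqrt(0.1771) = 4.37245
CI = T_est +/- z * SE_est, so width = 2 * z * SE_est = 2 * 1.96 * 4.37245
Width = 17.14

17.14


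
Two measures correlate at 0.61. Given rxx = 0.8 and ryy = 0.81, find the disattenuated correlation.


r_corrected = rxy / sqrt(rxx * ryy)
= 0.61 / sqrt(0.8 * 0.81)
= 0.61 / sqrt(0.648)
= 0.61 / 0.804984
r_corrected = 0.7578

0.7578


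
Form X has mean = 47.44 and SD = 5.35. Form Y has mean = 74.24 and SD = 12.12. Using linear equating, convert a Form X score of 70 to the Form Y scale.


slope = SD_Y / SD_X = 12.12 / 5.35 ~ 2.2654
intercept = mean_Y - slope * mean_X = 74.24 - (12.12 / 5.35) * 47.44 ~ -33.2316
Y = slope * X + intercept. To avoid rounding drift from the rounded slope/intercept, evaluate the equivalent form Y = mean_Y + SD_Y * (X - mean_X) / SD_X at full precision:
Y = 74.24 + 12.12 * (70 - 47.44) / 5.35
Y = 74.24 + 12.12 * 22.56 / 5.35
Y = 74.24 + 273.4272 / 5.35
Y = 74.24 + 51.1079
Y = 125.3479

125.3479


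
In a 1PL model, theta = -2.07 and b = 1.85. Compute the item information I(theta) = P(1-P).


P = 1/(1+exp(-(-2.07-1.85))) = 0.0195
I = P*(1-P) = 0.0195 * 0.9805
I = 0.0191

0.0191


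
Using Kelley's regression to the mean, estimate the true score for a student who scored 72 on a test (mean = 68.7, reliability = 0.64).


T_est = rxx * X + (1 - rxx) * mean
T_est = 0.64 * 72 + 0.36 * 68.7
T_est = 46.08 + 24.732
T_est = 70.812

70.812


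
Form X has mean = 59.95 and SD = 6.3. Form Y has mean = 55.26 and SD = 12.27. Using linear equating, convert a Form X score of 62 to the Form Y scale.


slope = SD_Y / SD_X = 12.27 / 6.3 ~ 1.9476
intercept = mean_Y - slope * mean_X = 55.26 - (12.27 / 6.3) * 59.95 ~ -61.4998
Y = slope * X + intercept. To avoid rounding drift from the rounded slope/intercept, evaluate the equivalent form Y = mean_Y + SD_Y * (X - mean_X) / SD_X at full precision:
Y = 55.26 + 12.27 * (62 - 59.95) / 6.3
Y = 55.26 + 12.27 * 2.05 / 6.3
Y = 55.26 + 25.1535 / 6.3
Y = 55.26 + 3.9926
Y = 59.2526

59.2526


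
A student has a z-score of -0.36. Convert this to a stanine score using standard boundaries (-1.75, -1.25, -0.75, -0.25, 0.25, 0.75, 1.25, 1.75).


Stanine boundaries: [-1.75, -1.25, -0.75, -0.25, 0.25, 0.75, 1.25, 1.75]
z = -0.36
Check each boundary:
  z >= -1.75 -> could be stanine 2
  z >= -1.25 -> could be stanine 3
  z >= -0.75 -> could be stanine 4
  z < -0.25
  z < 0.25
  z < 0.75
  z < 1.25
  z < 1.75
Highest qualifying boundary gives stanine = 4

4


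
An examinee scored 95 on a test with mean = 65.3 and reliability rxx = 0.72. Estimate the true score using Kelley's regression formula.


T_est = rxx * X + (1 - rxx) * mean
T_est = 0.72 * 95 + 0.28 * 65.3
T_est = 68.4 + 18.284
T_est = 86.684

86.684


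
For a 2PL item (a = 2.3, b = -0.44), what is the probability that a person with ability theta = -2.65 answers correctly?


a*(theta - b) = 2.3 * (-2.65 - -0.44) = -5.083
exp(--5.083) = 161.2571
P = 1 / (1 + 161.2571)
P = 0.0062

0.0062


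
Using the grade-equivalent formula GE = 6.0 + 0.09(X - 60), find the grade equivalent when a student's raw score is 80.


raw - median = 80 - 60 = 20
slope * diff = 0.09 * 20 = 1.8
GE = 6.0 + 1.8
GE = 7.8

7.8


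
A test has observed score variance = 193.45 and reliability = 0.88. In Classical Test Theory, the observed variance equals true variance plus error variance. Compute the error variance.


var_true = rxx * var_obs = 0.88 * 193.45 = 170.236
var_error = var_obs - var_true
var_error = 193.45 - 170.236
var_error = 23.214

23.214


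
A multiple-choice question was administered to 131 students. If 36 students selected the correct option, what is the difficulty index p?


Item difficulty p = number correct / total examinees
p = 36 / 131
p = 0.2748

0.2748


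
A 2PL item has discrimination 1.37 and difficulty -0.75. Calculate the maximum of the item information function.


For 2PL, max info at theta = b = -0.75
I_max = a^2 / 4 = 1.37^2 / 4
= 1.8769 / 4
I_max = 0.4692

0.4692


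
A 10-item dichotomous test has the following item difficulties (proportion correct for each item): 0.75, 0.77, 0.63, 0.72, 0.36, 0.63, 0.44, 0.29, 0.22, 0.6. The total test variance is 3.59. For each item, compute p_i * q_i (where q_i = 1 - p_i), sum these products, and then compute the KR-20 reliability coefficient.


For each item, compute p_i * q_i:
  Item 1: 0.75 * 0.25 = 0.1875
  Item 2: 0.77 * 0.23 = 0.1771
  Item 3: 0.63 * 0.37 = 0.2331
  Item 4: 0.72 * 0.28 = 0.2016
  Item 5: 0.36 * 0.64 = 0.2304
  Item 6: 0.63 * 0.37 = 0.2331
  Item 7: 0.44 * 0.56 = 0.2464
  Item 8: 0.29 * 0.71 = 0.2059
  Item 9: 0.22 * 0.78 = 0.1716
  Item 10: 0.6 * 0.4 = 0.24
Sum(p_i * q_i) = 0.1875 + 0.1771 + 0.2331 + 0.2016 + 0.2304 + 0.2331 + 0.2464 + 0.2059 + 0.1716 + 0.24 = 2.1267
KR-20 = (k/(k-1)) * (1 - Sum(p_i*q_i) / Var_total)
= (10/9) * (1 - 2.1267/3.59)
= 1.1111 * 0.4076
KR-20 = 0.4529

0.4529


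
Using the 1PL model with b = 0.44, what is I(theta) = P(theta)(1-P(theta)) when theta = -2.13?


P = 1/(1+exp(-(-2.13-0.44))) = 0.0711
I = P*(1-P) = 0.0711 * 0.9289
I = 0.066

0.066


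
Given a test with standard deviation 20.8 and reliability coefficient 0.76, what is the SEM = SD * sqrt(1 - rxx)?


SEM = SD * sqrt(1 - rxx)
SEM = 20.8 * sqrt(1 - 0.76)
SEM = 20.8 * sqrt(0.24) = 20.8 * 0.489898
SEM = 10.1899

10.1899


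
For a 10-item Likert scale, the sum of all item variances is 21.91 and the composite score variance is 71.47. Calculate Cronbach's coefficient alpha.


alpha = (k/(k-1)) * (1 - sum(si^2)/s_total^2)
= (10/9) * (1 - 21.91/71.47)
alpha = 0.7705

0.7705


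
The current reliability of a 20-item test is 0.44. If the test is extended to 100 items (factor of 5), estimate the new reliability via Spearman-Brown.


r_new = (n * rxx) / (1 + (n-1) * rxx)
r_new = (5 * 0.44) / (1 + 4 * 0.44)
r_new = 2.2 / 2.76
r_new = 0.7971

0.7971


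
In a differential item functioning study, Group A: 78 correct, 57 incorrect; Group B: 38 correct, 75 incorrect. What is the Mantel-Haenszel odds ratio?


Odds_A = 78/57 = 1.3684
Odds_B = 38/75 = 0.5067
OR = Odds_A / Odds_B = 1.3684 / 0.5067
Exactly, OR = (78 * 75) / (57 * 38) = 5850 / 2166
OR = 2.7008

2.7008


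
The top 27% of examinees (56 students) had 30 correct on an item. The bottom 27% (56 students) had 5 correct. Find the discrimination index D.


p_upper = 30/56 = 0.5357
p_lower = 5/56 = 0.0893
D = 0.5357 - 0.0893 = 0.4464

0.4464


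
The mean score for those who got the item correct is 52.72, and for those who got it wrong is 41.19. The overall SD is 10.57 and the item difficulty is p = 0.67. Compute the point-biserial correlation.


q = 1 - p = 0.33
rpb = ((M1 - M0) / SD) * sqrt(p * q)
rpb = ((52.72 - 41.19) / 10.57) * sqrt(0.67 * 0.33)
rpb = 0.5129

0.5129


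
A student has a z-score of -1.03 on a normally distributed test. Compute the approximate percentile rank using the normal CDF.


CDF(z) = 0.5 * (1 + erf(z/sqrt(2)))
erf(-0.7283) = -0.697
CDF = 0.1515
Percentile rank = 0.1515 * 100 = 15.15

15.15


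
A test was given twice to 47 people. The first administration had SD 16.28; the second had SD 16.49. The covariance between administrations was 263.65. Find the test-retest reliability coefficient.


r = cov(X,Y) / (SD_X * SD_Y)
r = 263.65 / (16.28 * 16.49)
r = 263.65 / 268.4572
r = 0.9821

0.9821


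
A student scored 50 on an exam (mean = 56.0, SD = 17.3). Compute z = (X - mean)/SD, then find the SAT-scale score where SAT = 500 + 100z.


z = (X - mean) / SD = (50 - 56.0) / 17.3
z = -6.0 / 17.3
z = -0.3468
SAT-scale = SAT = 500 + 100z
Carry z at full precision (z = -6.0 / 17.3) into the conversion:
SAT-scale = 500 + 100 * (-6.0 / 17.3) = 500 + -600 / 17.3
SAT-scale = 500 + -34.6821
SAT-scale = 465.3179

465.3179


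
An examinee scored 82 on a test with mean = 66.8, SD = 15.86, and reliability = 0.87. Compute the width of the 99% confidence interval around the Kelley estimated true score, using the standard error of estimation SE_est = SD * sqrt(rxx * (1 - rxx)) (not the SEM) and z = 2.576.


True score estimate = 0.87*82 + 0.13*66.8 = 80.024
SE_est = SD * sqrt(rxx * (1 - rxx)) = 15.86 * sqrt(0.87 * 0.13) = 15.86 * sqrt(0.1131) = 5.333772
CI = T_est +/- z * SE_est, so width = 2 * z * SE_est = 2 * 2.576 * 5.333772
Width = 27.4796

27.4796


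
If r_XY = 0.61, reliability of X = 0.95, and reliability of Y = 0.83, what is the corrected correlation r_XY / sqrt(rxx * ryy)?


r_corrected = rxy / sqrt(rxx * ryy)
= 0.61 / sqrt(0.95 * 0.83)
= 0.61 / sqrt(0.7885)
= 0.61 / 0.887975
r_corrected = 0.687

0.687


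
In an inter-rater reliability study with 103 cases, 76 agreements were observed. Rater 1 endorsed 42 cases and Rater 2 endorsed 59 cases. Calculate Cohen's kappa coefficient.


P_o = 76/103 = 0.737864
P_e = (42*59 + 61*44) / 10609 = 0.486568
kappa = (P_o - P_e) / (1 - P_e)
kappa = (0.737864 - 0.486568) / (1 - 0.486568)
kappa = 0.4894

0.4894


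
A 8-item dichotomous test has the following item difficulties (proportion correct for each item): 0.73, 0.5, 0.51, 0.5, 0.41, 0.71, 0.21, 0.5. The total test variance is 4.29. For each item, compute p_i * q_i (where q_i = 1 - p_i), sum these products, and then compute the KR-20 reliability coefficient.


For each item, compute p_i * q_i:
  Item 1: 0.73 * 0.27 = 0.1971
  Item 2: 0.5 * 0.5 = 0.25
  Item 3: 0.51 * 0.49 = 0.2499
  Item 4: 0.5 * 0.5 = 0.25
  Item 5: 0.41 * 0.59 = 0.2419
  Item 6: 0.71 * 0.29 = 0.2059
  Item 7: 0.21 * 0.79 = 0.1659
  Item 8: 0.5 * 0.5 = 0.25
Sum(p_i * q_i) = 0.1971 + 0.25 + 0.2499 + 0.25 + 0.2419 + 0.2059 + 0.1659 + 0.25 = 1.8107
KR-20 = (k/(k-1)) * (1 - Sum(p_i*q_i) / Var_total)
= (8/7) * (1 - 1.8107/4.29)
= 1.1429 * 0.5779
KR-20 = 0.6605

0.6605


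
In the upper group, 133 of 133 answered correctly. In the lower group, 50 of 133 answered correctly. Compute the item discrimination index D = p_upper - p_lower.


p_upper = 133/133 = 1.0
p_lower = 50/133 = 0.3759
D = 1.0 - 0.3759 = 0.6241

0.6241


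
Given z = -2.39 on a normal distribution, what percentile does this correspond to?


CDF(z) = 0.5 * (1 + erf(z/sqrt(2)))
erf(-1.69) = -0.9832
CDF = 0.0084
Percentile rank = 0.0084 * 100 = 0.84

0.84


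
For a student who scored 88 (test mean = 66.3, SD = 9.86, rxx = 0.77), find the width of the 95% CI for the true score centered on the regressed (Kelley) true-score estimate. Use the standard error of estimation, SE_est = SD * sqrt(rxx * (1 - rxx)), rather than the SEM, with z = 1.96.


True score estimate = 0.77*88 + 0.23*66.3 = 83.009
SE_est = SD * sqrt(rxx * (1 - rxx)) = 9.86 * sqrt(0.77 * 0.23) = 9.86 * sqrt(0.1771) = 4.149409
CI = T_est +/- z * SE_est, so width = 2 * z * SE_est = 2 * 1.96 * 4.149409
Width = 16.2657

16.2657


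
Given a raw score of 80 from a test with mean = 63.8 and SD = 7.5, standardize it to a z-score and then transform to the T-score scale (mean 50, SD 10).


z = (X - mean) / SD = (80 - 63.8) / 7.5
z = 16.2 / 7.5
z = 2.16
T-score = T = 50 + 10z
Carry z at full precision (z = 16.2 / 7.5) into the conversion:
T-score = 50 + 10 * (16.2 / 7.5) = 50 + 162 / 7.5
T-score = 50 + 21.6
T-score = 71.6

71.6


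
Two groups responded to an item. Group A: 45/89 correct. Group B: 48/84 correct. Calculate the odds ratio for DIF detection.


Odds_A = 45/44 = 1.0227
Odds_B = 48/36 = 1.3333
OR = Odds_A / Odds_B = 1.0227 / 1.3333
Exactly, OR = (45 * 36) / (44 * 48) = 1620 / 2112
OR = 0.767

0.767


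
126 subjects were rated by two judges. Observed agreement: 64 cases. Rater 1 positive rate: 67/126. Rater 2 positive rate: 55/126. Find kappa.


P_o = 64/126 = 0.507937
P_e = (67*55 + 59*71) / 15876 = 0.495969
kappa = (P_o - P_e) / (1 - P_e)
kappa = (0.507937 - 0.495969) / (1 - 0.495969)
kappa = 0.0237

0.0237


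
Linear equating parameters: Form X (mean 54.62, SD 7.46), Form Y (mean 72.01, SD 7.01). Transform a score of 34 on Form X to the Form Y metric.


slope = SD_Y / SD_X = 7.01 / 7.46 ~ 0.9397
intercept = mean_Y - slope * mean_X = 72.01 - (7.01 / 7.46) * 54.62 ~ 20.6848
Y = slope * X + intercept. To avoid rounding drift from the rounded slope/intercept, evaluate the equivalent form Y = mean_Y + SD_Y * (X - mean_X) / SD_X at full precision:
Y = 72.01 + 7.01 * (34 - 54.62) / 7.46
Y = 72.01 - 7.01 * 20.62 / 7.46
Y = 72.01 - 144.5462 / 7.46
Y = 72.01 - 19.3762
Y = 52.6338

52.6338


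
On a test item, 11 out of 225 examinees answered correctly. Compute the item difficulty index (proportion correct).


Item difficulty p = number correct / total examinees
p = 11 / 225
p = 0.0489

0.0489


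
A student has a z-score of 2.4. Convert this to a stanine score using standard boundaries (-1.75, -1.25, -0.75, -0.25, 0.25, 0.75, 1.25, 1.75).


Stanine boundaries: [-1.75, -1.25, -0.75, -0.25, 0.25, 0.75, 1.25, 1.75]
z = 2.4
Check each boundary:
  z >= -1.75 -> could be stanine 2
  z >= -1.25 -> could be stanine 3
  z >= -0.75 -> could be stanine 4
  z >= -0.25 -> could be stanine 5
  z >= 0.25 -> could be stanine 6
  z >= 0.75 -> could be stanine 7
  z >= 1.25 -> could be stanine 8
  z >= 1.75 -> could be stanine 9
Highest qualifying boundary gives stanine = 9

9


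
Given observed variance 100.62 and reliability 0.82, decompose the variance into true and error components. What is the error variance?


var_true = rxx * var_obs = 0.82 * 100.62 = 82.5084
var_error = var_obs - var_true
var_error = 100.62 - 82.5084
var_error = 18.1116

18.1116


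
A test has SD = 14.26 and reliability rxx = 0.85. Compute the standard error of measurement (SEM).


SEM = SD * sqrt(1 - rxx)
SEM = 14.26 * sqrt(1 - 0.85)
SEM = 14.26 * sqrt(0.15) = 14.26 * 0.387298
SEM = 5.5229

5.5229


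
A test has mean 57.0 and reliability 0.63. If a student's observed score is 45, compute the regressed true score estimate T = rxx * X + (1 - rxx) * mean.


T_est = rxx * X + (1 - rxx) * mean
T_est = 0.63 * 45 + 0.37 * 57.0
T_est = 28.35 + 21.09
T_est = 49.44

49.44


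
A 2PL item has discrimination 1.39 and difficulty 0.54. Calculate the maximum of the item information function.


For 2PL, max info at theta = b = 0.54
I_max = a^2 / 4 = 1.39^2 / 4
= 1.9321 / 4
I_max = 0.483

0.483


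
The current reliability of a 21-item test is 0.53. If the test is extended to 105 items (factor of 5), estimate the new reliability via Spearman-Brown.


r_new = (n * rxx) / (1 + (n-1) * rxx)
r_new = (5 * 0.53) / (1 + 4 * 0.53)
r_new = 2.65 / 3.12
r_new = 0.8494

0.8494


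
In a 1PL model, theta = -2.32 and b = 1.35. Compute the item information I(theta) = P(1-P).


P = 1/(1+exp(-(-2.32-1.35))) = 0.0248
I = P*(1-P) = 0.0248 * 0.9752
I = 0.0242

0.0242


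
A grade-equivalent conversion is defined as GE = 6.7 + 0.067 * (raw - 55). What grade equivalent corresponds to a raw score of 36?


raw - median = 36 - 55 = -19
slope * diff = 0.067 * -19 = -1.273
GE = 6.7 + -1.273
GE = 5.427

5.427


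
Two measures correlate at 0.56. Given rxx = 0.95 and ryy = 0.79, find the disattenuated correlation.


r_corrected = rxy / sqrt(rxx * ryy)
= 0.56 / sqrt(0.95 * 0.79)
= 0.56 / sqrt(0.7505)
= 0.56 / 0.866314
r_corrected = 0.6464

0.6464


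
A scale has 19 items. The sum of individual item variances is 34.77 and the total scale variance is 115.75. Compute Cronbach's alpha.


alpha = (k/(k-1)) * (1 - sum(si^2)/s_total^2)
= (19/18) * (1 - 34.77/115.75)
alpha = 0.7385

0.7385


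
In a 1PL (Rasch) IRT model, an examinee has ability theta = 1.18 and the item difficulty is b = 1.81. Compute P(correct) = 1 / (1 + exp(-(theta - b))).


theta - b = 1.18 - 1.81 = -0.63
exp(-(theta - b)) = exp(0.63) = 1.8776
P = 1 / (1 + 1.8776)
P = 0.3475

0.3475


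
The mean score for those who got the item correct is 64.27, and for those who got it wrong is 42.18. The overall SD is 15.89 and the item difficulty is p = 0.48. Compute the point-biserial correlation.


q = 1 - p = 0.52
rpb = ((M1 - M0) / SD) * sqrt(p * q)
rpb = ((64.27 - 42.18) / 15.89) * sqrt(0.48 * 0.52)
rpb = 0.6945

0.6945


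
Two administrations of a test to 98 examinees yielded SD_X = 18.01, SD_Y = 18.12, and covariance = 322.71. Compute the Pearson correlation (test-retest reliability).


r = cov(X,Y) / (SD_X * SD_Y)
r = 322.71 / (18.01 * 18.12)
r = 322.71 / 326.3412
r = 0.9889

0.9889


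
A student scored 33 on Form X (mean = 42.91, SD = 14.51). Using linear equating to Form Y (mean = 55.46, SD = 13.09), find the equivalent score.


slope = SD_Y / SD_X = 13.09 / 14.51 ~ 0.9021
intercept = mean_Y - slope * mean_X = 55.46 - (13.09 / 14.51) * 42.91 ~ 16.7493
Y = slope * X + intercept. To avoid rounding drift from the rounded slope/intercept, evaluate the equivalent form Y = mean_Y + SD_Y * (X - mean_X) / SD_X at full precision:
Y = 55.46 + 13.09 * (33 - 42.91) / 14.51
Y = 55.46 - 13.09 * 9.91 / 14.51
Y = 55.46 - 129.7219 / 14.51
Y = 55.46 - 8.9402
Y = 46.5198

46.5198


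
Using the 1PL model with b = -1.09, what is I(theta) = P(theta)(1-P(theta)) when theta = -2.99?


P = 1/(1+exp(-(-2.99--1.09))) = 0.1301
I = P*(1-P) = 0.1301 * 0.8699
I = 0.1132

0.1132


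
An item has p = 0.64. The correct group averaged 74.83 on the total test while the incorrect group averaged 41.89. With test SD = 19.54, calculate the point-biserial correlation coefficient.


q = 1 - p = 0.36
rpb = ((M1 - M0) / SD) * sqrt(p * q)
rpb = ((74.83 - 41.89) / 19.54) * sqrt(0.64 * 0.36)
rpb = 0.8092

0.8092


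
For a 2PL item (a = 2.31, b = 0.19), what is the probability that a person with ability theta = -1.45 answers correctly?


a*(theta - b) = 2.31 * (-1.45 - 0.19) = -3.7884
exp(--3.7884) = 44.1856
P = 1 / (1 + 44.1856)
P = 0.0221

0.0221


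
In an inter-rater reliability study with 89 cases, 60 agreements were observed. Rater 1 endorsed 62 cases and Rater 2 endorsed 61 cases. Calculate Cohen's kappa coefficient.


P_o = 60/89 = 0.674157
P_e = (62*61 + 27*28) / 7921 = 0.572907
kappa = (P_o - P_e) / (1 - P_e)
kappa = (0.674157 - 0.572907) / (1 - 0.572907)
kappa = 0.2371

0.2371


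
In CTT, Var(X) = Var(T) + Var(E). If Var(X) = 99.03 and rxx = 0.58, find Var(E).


var_true = rxx * var_obs = 0.58 * 99.03 = 57.4374
var_error = var_obs - var_true
var_error = 99.03 - 57.4374
var_error = 41.5926

41.5926


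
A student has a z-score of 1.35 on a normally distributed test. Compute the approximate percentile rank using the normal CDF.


CDF(z) = 0.5 * (1 + erf(z/sqrt(2)))
erf(0.9546) = 0.823
CDF = 0.9115
Percentile rank = 0.9115 * 100 = 91.15

91.15


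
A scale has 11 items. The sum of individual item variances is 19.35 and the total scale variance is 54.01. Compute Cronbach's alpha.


alpha = (k/(k-1)) * (1 - sum(si^2)/s_total^2)
= (11/10) * (1 - 19.35/54.01)
alpha = 0.7059

0.7059


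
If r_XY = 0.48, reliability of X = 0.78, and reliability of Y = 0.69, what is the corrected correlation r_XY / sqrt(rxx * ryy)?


r_corrected = rxy / sqrt(rxx * ryy)
= 0.48 / sqrt(0.78 * 0.69)
= 0.48 / sqrt(0.5382)
= 0.48 / 0.733621
r_corrected = 0.6543

0.6543


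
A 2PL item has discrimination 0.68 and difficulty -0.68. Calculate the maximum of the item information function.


For 2PL, max info at theta = b = -0.68
I_max = a^2 / 4 = 0.68^2 / 4
= 0.4624 / 4
I_max = 0.1156

0.1156


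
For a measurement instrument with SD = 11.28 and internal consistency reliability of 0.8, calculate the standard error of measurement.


SEM = SD * sqrt(1 - rxx)
SEM = 11.28 * sqrt(1 - 0.8)
SEM = 11.28 * sqrt(0.2) = 11.28 * 0.447214
SEM = 5.0446

5.0446


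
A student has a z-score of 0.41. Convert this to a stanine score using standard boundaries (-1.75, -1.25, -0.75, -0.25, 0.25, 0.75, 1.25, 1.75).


Stanine boundaries: [-1.75, -1.25, -0.75, -0.25, 0.25, 0.75, 1.25, 1.75]
z = 0.41
Check each boundary:
  z >= -1.75 -> could be stanine 2
  z >= -1.25 -> could be stanine 3
  z >= -0.75 -> could be stanine 4
  z >= -0.25 -> could be stanine 5
  z >= 0.25 -> could be stanine 6
  z < 0.75
  z < 1.25
  z < 1.75
Highest qualifying boundary gives stanine = 6

6


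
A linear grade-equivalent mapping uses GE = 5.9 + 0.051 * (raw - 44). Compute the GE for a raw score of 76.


raw - median = 76 - 44 = 32
slope * diff = 0.051 * 32 = 1.632
GE = 5.9 + 1.632
GE = 7.532

7.532


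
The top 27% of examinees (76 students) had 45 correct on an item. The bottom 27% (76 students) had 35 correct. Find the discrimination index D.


p_upper = 45/76 = 0.5921
p_lower = 35/76 = 0.4605
D = 0.5921 - 0.4605 = 0.1316

0.1316


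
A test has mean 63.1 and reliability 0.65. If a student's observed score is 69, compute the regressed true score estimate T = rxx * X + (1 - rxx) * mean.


T_est = rxx * X + (1 - rxx) * mean
T_est = 0.65 * 69 + 0.35 * 63.1
T_est = 44.85 + 22.085
T_est = 66.935

66.935


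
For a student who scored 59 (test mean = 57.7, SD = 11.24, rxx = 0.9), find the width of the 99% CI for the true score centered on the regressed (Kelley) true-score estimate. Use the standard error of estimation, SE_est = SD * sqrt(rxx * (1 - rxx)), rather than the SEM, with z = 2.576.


True score estimate = 0.9*59 + 0.1*57.7 = 58.87
SE_est = SD * sqrt(rxx * (1 - rxx)) = 11.24 * sqrt(0.9 * 0.1) = 11.24 * sqrt(0.09) = 3.372
CI = T_est +/- z * SE_est, so width = 2 * z * SE_est = 2 * 2.576 * 3.372
Width = 17.3725

17.3725


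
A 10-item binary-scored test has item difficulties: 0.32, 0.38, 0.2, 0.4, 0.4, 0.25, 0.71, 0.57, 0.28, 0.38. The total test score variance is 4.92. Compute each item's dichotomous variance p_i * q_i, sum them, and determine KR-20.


For each item, compute p_i * q_i:
  Item 1: 0.32 * 0.68 = 0.2176
  Item 2: 0.38 * 0.62 = 0.2356
  Item 3: 0.2 * 0.8 = 0.16
  Item 4: 0.4 * 0.6 = 0.24
  Item 5: 0.4 * 0.6 = 0.24
  Item 6: 0.25 * 0.75 = 0.1875
  Item 7: 0.71 * 0.29 = 0.2059
  Item 8: 0.57 * 0.43 = 0.2451
  Item 9: 0.28 * 0.72 = 0.2016
  Item 10: 0.38 * 0.62 = 0.2356
Sum(p_i * q_i) = 0.2176 + 0.2356 + 0.16 + 0.24 + 0.24 + 0.1875 + 0.2059 + 0.2451 + 0.2016 + 0.2356 = 2.1689
KR-20 = (k/(k-1)) * (1 - Sum(p_i*q_i) / Var_total)
= (10/9) * (1 - 2.1689/4.92)
= 1.1111 * 0.5592
KR-20 = 0.6213

0.6213


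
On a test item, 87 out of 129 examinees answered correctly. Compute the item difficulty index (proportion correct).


Item difficulty p = number correct / total examinees
p = 87 / 129
p = 0.6744

0.6744


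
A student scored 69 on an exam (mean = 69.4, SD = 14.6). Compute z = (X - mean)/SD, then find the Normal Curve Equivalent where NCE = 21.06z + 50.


z = (X - mean) / SD = (69 - 69.4) / 14.6
z = -0.4 / 14.6
z = -0.0274
NCE = NCE = 21.06z + 50
Carry z at full precision (z = -0.4 / 14.6) into the conversion:
NCE = 21.06 * (-0.4 / 14.6) + 50 = -8.424 / 14.6 + 50
NCE = -0.577 + 50
NCE = 49.423

49.423


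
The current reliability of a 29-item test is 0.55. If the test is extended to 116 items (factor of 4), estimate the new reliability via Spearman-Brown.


r_new = (n * rxx) / (1 + (n-1) * rxx)
r_new = (4 * 0.55) / (1 + 3 * 0.55)
r_new = 2.2 / 2.65
r_new = 0.8302

0.8302


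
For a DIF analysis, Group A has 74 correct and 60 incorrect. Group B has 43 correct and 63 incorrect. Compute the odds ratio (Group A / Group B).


Odds_A = 74/60 = 1.2333
Odds_B = 43/63 = 0.6825
OR = Odds_A / Odds_B = 1.2333 / 0.6825
Exactly, OR = (74 * 63) / (60 * 43) = 4662 / 2580
OR = 1.807

1.807


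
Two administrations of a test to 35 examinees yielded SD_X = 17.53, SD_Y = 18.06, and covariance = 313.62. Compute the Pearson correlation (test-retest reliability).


r = cov(X,Y) / (SD_X * SD_Y)
r = 313.62 / (17.53 * 18.06)
r = 313.62 / 316.5918
r = 0.9906

0.9906
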